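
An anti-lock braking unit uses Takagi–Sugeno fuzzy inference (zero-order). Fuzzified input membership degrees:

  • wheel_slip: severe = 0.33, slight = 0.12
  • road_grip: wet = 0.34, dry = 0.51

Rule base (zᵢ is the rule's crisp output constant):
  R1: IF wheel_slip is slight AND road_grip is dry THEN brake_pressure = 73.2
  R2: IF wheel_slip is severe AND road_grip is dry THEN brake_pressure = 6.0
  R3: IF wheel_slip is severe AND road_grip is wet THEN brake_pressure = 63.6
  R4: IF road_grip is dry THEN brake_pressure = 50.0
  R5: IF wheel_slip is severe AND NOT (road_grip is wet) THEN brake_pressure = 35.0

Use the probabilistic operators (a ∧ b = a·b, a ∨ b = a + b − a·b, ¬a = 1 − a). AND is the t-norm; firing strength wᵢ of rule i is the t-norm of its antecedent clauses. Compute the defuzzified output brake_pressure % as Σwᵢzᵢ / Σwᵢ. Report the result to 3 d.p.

R1 (z=73.2): slight=0.12, dry=0.51; AND[a·b] → w = 0.0612
R2 (z=6.0): severe=0.33, dry=0.51; AND[a·b] → w = 0.1683
R3 (z=63.6): severe=0.33, wet=0.34; AND[a·b] → w = 0.1122
R4 (z=50.0): dry=0.51 → w = 0.5100
R5 (z=35.0): severe=0.33, ¬wet=1−0.34=0.66; AND[a·b] → w = 0.2178
Weighted average = (0.0612·73.2 + 0.1683·6.0 + 0.1122·63.6 + 0.5100·50.0 + 0.2178·35.0) / (0.0612 + 0.1683 + 0.1122 + 0.5100 + 0.2178)
  = 45.7486 / 1.0695 = 42.776

42.776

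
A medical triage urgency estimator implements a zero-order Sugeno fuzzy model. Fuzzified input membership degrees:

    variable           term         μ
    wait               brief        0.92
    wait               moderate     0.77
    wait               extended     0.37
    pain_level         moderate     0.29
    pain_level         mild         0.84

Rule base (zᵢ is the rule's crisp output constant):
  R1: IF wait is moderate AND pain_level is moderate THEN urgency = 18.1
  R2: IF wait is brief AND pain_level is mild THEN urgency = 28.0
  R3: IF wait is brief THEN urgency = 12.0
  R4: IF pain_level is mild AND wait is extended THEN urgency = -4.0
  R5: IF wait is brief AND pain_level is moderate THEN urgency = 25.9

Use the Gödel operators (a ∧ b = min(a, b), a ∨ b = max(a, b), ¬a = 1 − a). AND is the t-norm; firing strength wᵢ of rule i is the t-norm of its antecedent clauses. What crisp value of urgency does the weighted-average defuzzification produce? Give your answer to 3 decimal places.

16.915

R1 (z=18.1): moderate=0.77, moderate=0.29; AND[min(a, b)] → w = 0.29
R2 (z=28.0): brief=0.92, mild=0.84; AND[min(a, b)] → w = 0.84
R3 (z=12.0): brief=0.92 → w = 0.92
R4 (z=-4.0): mild=0.84, extended=0.37; AND[min(a, b)] → w = 0.37
R5 (z=25.9): brief=0.92, moderate=0.29; AND[min(a, b)] → w = 0.29
Weighted average = (0.29·18.1 + 0.84·28.0 + 0.92·12.0 + 0.37·-4.0 + 0.29·25.9) / (0.29 + 0.84 + 0.92 + 0.37 + 0.29)
  = 45.8400 / 2.7100 = 16.915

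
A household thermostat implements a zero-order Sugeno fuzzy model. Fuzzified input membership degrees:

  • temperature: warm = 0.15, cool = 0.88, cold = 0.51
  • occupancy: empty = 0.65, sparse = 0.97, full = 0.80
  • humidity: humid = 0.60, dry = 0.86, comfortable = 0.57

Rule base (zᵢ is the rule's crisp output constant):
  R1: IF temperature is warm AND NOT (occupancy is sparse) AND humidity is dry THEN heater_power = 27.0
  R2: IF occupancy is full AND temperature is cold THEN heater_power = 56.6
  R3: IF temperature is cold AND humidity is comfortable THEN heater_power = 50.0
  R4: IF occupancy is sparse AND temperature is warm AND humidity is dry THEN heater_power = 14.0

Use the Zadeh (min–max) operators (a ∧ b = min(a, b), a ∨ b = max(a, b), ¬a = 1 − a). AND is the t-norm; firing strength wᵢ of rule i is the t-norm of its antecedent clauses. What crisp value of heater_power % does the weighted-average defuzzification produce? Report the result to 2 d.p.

R1 (z=27.0): warm=0.15, ¬sparse=1−0.97=0.03, dry=0.86; AND[min(a, b)] → w = 0.03
R2 (z=56.6): full=0.80, cold=0.51; AND[min(a, b)] → w = 0.51
R3 (z=50.0): cold=0.51, comfortable=0.57; AND[min(a, b)] → w = 0.51
R4 (z=14.0): sparse=0.97, warm=0.15, dry=0.86; AND[min(a, b)] → w = 0.15
Weighted average = (0.03·27.0 + 0.51·56.6 + 0.51·50.0 + 0.15·14.0) / (0.03 + 0.51 + 0.51 + 0.15)
  = 57.2760 / 1.2000 = 47.73

47.73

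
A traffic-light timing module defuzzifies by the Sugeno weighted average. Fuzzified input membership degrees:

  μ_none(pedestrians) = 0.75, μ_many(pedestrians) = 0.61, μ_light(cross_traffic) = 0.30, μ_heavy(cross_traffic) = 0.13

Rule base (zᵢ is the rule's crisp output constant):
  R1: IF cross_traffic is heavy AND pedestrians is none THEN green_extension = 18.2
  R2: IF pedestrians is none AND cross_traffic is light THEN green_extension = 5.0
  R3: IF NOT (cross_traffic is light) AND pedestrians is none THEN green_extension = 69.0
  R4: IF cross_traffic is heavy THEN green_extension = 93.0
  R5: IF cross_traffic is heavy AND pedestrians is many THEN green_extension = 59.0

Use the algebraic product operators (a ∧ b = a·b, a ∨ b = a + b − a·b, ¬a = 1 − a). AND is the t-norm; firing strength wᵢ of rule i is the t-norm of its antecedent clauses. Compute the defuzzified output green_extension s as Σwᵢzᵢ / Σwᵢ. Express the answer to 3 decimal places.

R1 (z=18.2): heavy=0.13, none=0.75; AND[a·b] → w = 0.0975
R2 (z=5.0): none=0.75, light=0.30; AND[a·b] → w = 0.2250
R3 (z=69.0): ¬light=1−0.30=0.70, none=0.75; AND[a·b] → w = 0.5250
R4 (z=93.0): heavy=0.13 → w = 0.1300
R5 (z=59.0): heavy=0.13, many=0.61; AND[a·b] → w = 0.0793
Weighted average = (0.0975·18.2 + 0.2250·5.0 + 0.5250·69.0 + 0.1300·93.0 + 0.0793·59.0) / (0.0975 + 0.2250 + 0.5250 + 0.1300 + 0.0793)
  = 55.8932 / 1.0568 = 52.889

52.889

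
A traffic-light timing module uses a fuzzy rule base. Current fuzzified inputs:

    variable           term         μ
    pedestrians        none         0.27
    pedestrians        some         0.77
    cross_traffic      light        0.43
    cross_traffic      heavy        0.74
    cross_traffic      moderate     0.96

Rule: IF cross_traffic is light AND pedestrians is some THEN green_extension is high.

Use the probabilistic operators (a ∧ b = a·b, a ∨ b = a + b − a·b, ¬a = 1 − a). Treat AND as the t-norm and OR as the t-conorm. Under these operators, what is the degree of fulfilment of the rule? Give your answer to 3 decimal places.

firing strength: light=0.43, some=0.77; AND[a·b] → w = 0.3311

0.331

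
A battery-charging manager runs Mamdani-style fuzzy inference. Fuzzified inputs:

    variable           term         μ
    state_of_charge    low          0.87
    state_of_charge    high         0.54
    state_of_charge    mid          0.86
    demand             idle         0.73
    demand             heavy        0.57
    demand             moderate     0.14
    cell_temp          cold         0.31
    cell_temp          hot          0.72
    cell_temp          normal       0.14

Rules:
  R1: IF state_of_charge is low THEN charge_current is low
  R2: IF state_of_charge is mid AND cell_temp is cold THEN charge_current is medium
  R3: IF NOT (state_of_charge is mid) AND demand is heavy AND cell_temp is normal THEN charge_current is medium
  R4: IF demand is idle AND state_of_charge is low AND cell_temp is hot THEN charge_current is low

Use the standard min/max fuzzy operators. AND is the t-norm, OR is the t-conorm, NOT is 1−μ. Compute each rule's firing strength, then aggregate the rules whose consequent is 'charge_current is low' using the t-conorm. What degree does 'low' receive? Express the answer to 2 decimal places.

R1: low=0.87 → w = 0.87
R2: mid=0.86, cold=0.31; AND[min(a, b)] → w = 0.31
R3: ¬mid=1−0.86=0.14, heavy=0.57, normal=0.14; AND[min(a, b)] → w = 0.14
R4: idle=0.73, low=0.87, hot=0.72; AND[min(a, b)] → w = 0.72
Rules with consequent 'low': {R1, R4} → strengths 0.87, 0.72
Aggregate via t-conorm [max(a, b)]: 0.87

0.87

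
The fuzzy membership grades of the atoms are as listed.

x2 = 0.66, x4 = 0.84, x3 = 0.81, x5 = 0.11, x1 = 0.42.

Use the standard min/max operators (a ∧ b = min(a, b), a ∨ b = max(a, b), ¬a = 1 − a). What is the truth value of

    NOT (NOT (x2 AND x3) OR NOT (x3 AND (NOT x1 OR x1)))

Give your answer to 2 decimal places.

0.58

x2 AND x3 = min(a, b) on (0.66, 0.81) = 0.66
NOT (x2 AND x3) = 1 − 0.66 = 0.34
NOT x1 = 1 − 0.42 = 0.58
NOT x1 OR x1 = max(a, b) on (0.58, 0.42) = 0.58
x3 AND (NOT x1 OR x1) = min(a, b) on (0.81, 0.58) = 0.58
NOT (x3 AND (NOT x1 OR x1)) = 1 − 0.58 = 0.42
NOT (x2 AND x3) OR NOT (x3 AND (NOT x1 OR x1)) = max(a, b) on (0.34, 0.42) = 0.42
NOT (NOT (x2 AND x3) OR NOT (x3 AND (NOT x1 OR x1))) = 1 − 0.42 = 0.58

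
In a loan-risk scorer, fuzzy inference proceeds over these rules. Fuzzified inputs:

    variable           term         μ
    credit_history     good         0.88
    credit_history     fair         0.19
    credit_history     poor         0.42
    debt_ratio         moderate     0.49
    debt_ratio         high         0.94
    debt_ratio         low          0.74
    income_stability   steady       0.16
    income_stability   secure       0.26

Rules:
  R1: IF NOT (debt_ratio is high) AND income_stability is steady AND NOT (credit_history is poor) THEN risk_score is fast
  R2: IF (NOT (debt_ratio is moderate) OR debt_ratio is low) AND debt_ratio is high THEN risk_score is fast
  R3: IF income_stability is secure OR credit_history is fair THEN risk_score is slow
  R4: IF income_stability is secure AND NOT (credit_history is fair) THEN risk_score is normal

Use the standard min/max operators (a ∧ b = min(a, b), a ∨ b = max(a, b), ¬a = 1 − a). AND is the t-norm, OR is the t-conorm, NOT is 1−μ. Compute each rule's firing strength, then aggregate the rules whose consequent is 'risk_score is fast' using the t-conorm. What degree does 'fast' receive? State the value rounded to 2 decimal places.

R1: ¬high=1−0.94=0.06, steady=0.16, ¬poor=1−0.42=0.58; AND[min(a, b)] → w = 0.06
R2: (¬moderate=1−0.49=0.51 OR low=0.74) = 0.74; AND[min(a, b)] with high=0.94 → w = 0.74
R3: secure=0.26, fair=0.19; OR[max(a, b)] → w = 0.26
R4: secure=0.26, ¬fair=1−0.19=0.81; AND[min(a, b)] → w = 0.26
Rules with consequent 'fast': {R1, R2} → strengths 0.06, 0.74
Aggregate via t-conorm [max(a, b)]: 0.74

0.74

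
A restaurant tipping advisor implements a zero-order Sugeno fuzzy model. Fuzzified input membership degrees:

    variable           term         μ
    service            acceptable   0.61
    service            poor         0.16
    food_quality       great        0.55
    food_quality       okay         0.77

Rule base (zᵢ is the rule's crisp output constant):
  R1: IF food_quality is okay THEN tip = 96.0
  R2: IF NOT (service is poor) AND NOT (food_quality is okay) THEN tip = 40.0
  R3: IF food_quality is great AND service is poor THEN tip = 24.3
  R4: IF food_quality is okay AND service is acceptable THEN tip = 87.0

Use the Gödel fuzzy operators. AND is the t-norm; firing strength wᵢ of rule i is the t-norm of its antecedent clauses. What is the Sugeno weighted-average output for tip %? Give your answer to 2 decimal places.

79.14

R1 (z=96.0): okay=0.77 → w = 0.77
R2 (z=40.0): ¬poor=1−0.16=0.84, ¬okay=1−0.77=0.23; AND[min(a, b)] → w = 0.23
R3 (z=24.3): great=0.55, poor=0.16; AND[min(a, b)] → w = 0.16
R4 (z=87.0): okay=0.77, acceptable=0.61; AND[min(a, b)] → w = 0.61
Weighted average = (0.77·96.0 + 0.23·40.0 + 0.16·24.3 + 0.61·87.0) / (0.77 + 0.23 + 0.16 + 0.61)
  = 140.0780 / 1.7700 = 79.14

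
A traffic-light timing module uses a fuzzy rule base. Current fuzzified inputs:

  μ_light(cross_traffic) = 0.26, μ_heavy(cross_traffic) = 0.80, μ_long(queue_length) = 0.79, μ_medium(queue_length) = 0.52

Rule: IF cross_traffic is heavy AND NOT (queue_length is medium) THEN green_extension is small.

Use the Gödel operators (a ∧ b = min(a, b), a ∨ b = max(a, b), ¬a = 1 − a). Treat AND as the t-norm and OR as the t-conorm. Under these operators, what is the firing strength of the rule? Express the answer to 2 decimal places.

firing strength: heavy=0.80, ¬medium=1−0.52=0.48; AND[min(a, b)] → w = 0.48

0.48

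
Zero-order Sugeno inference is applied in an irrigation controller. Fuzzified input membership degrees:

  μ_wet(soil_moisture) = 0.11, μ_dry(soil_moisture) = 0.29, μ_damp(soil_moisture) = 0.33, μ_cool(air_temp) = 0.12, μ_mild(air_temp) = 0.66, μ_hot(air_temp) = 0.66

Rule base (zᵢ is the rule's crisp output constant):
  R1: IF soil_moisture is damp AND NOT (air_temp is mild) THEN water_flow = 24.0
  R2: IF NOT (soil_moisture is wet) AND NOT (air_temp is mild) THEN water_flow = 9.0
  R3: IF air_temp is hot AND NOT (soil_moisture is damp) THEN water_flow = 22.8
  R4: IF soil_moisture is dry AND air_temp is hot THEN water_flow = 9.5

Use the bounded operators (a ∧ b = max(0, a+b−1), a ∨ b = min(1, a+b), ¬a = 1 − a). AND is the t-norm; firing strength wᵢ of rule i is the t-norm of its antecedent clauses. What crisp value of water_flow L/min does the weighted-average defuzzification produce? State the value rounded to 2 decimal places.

17.13

R1 (z=24.0): damp=0.33, ¬mild=1−0.66=0.34; AND[max(0, a+b−1)] → w = 0.00
R2 (z=9.0): ¬wet=1−0.11=0.89, ¬mild=1−0.66=0.34; AND[max(0, a+b−1)] → w = 0.23
R3 (z=22.8): hot=0.66, ¬damp=1−0.33=0.67; AND[max(0, a+b−1)] → w = 0.33
R4 (z=9.5): dry=0.29, hot=0.66; AND[max(0, a+b−1)] → w = 0.00
Weighted average = (0.00·24.0 + 0.23·9.0 + 0.33·22.8 + 0.00·9.5) / (0.00 + 0.23 + 0.33 + 0.00)
  = 9.5940 / 0.5600 = 17.13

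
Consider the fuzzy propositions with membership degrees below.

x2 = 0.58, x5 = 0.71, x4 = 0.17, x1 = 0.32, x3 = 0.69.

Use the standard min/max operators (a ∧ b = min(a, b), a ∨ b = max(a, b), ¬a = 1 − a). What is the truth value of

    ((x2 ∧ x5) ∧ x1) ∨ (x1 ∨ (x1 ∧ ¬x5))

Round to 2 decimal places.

x2 ∧ x5 = min(a, b) on (0.58, 0.71) = 0.58
(x2 ∧ x5) ∧ x1 = min(a, b) on (0.58, 0.32) = 0.32
¬x5 = 1 − 0.71 = 0.29
x1 ∧ ¬x5 = min(a, b) on (0.32, 0.29) = 0.29
x1 ∨ (x1 ∧ ¬x5) = max(a, b) on (0.32, 0.29) = 0.32
((x2 ∧ x5) ∧ x1) ∨ (x1 ∨ (x1 ∧ ¬x5)) = max(a, b) on (0.32, 0.32) = 0.32

0.32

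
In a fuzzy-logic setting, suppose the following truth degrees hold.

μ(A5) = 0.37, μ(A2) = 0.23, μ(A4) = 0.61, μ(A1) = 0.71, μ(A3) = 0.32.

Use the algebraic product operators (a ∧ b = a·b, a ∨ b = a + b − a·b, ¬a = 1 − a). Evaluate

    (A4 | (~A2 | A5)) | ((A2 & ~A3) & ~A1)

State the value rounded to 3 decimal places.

~A2 = 1 − 0.2300 = 0.7700
~A2 | A5 = a + b − a·b on (0.7700, 0.3700) = 0.8551
A4 | (~A2 | A5) = a + b − a·b on (0.6100, 0.8551) = 0.9435
~A3 = 1 − 0.3200 = 0.6800
A2 & ~A3 = a·b on (0.2300, 0.6800) = 0.1564
~A1 = 1 − 0.7100 = 0.2900
(A2 & ~A3) & ~A1 = a·b on (0.1564, 0.2900) = 0.0454
(A4 | (~A2 | A5)) | ((A2 & ~A3) & ~A1) = a + b − a·b on (0.9435, 0.0454) = 0.9461

0.946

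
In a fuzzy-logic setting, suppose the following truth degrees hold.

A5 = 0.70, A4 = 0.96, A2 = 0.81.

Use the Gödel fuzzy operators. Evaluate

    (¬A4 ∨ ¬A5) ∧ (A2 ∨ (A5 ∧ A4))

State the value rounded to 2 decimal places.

0.30

¬A4 = 1 − 0.96 = 0.04
¬A5 = 1 − 0.70 = 0.30
¬A4 ∨ ¬A5 = max(a, b) on (0.04, 0.30) = 0.30
A5 ∧ A4 = min(a, b) on (0.70, 0.96) = 0.70
A2 ∨ (A5 ∧ A4) = max(a, b) on (0.81, 0.70) = 0.81
(¬A4 ∨ ¬A5) ∧ (A2 ∨ (A5 ∧ A4)) = min(a, b) on (0.30, 0.81) = 0.30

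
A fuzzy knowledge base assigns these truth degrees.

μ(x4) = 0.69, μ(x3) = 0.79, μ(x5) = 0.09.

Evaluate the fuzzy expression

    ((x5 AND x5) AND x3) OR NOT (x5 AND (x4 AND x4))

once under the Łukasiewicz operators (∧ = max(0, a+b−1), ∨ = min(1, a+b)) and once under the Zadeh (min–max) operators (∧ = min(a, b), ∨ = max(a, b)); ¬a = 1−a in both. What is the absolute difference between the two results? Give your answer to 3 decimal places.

0.090

Under Łukasiewicz:
  x5 AND x5 = max(0, a+b−1) on (0.09, 0.09) = 0.00
  (x5 AND x5) AND x3 = max(0, a+b−1) on (0.00, 0.79) = 0.00
  x4 AND x4 = max(0, a+b−1) on (0.69, 0.69) = 0.38
  x5 AND (x4 AND x4) = max(0, a+b−1) on (0.09, 0.38) = 0.00
  NOT (x5 AND (x4 AND x4)) = 1 − 0.00 = 1.00
  ((x5 AND x5) AND x3) OR NOT (x5 AND (x4 AND x4)) = min(1, a+b) on (0.00, 1.00) = 1.00
  → value = 1.0000
Under Zadeh (min–max):
  x5 AND x5 = min(a, b) on (0.09, 0.09) = 0.09
  (x5 AND x5) AND x3 = min(a, b) on (0.09, 0.79) = 0.09
  x4 AND x4 = min(a, b) on (0.69, 0.69) = 0.69
  x5 AND (x4 AND x4) = min(a, b) on (0.09, 0.69) = 0.09
  NOT (x5 AND (x4 AND x4)) = 1 − 0.09 = 0.91
  ((x5 AND x5) AND x3) OR NOT (x5 AND (x4 AND x4)) = max(a, b) on (0.09, 0.91) = 0.91
  → value = 0.9100
|1.0000 − 0.9100| = 0.090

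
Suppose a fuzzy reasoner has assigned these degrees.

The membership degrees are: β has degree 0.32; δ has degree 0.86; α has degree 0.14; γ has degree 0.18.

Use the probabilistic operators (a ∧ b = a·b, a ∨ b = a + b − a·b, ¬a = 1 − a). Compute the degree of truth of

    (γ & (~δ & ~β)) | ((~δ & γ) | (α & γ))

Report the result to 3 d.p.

~δ = 1 − 0.8600 = 0.1400
~β = 1 − 0.3200 = 0.6800
~δ & ~β = a·b on (0.1400, 0.6800) = 0.0952
γ & (~δ & ~β) = a·b on (0.1800, 0.0952) = 0.0171
~δ = 1 − 0.8600 = 0.1400
~δ & γ = a·b on (0.1400, 0.1800) = 0.0252
α & γ = a·b on (0.1400, 0.1800) = 0.0252
(~δ & γ) | (α & γ) = a + b − a·b on (0.0252, 0.0252) = 0.0498
(γ & (~δ & ~β)) | ((~δ & γ) | (α & γ)) = a + b − a·b on (0.0171, 0.0498) = 0.0660

0.066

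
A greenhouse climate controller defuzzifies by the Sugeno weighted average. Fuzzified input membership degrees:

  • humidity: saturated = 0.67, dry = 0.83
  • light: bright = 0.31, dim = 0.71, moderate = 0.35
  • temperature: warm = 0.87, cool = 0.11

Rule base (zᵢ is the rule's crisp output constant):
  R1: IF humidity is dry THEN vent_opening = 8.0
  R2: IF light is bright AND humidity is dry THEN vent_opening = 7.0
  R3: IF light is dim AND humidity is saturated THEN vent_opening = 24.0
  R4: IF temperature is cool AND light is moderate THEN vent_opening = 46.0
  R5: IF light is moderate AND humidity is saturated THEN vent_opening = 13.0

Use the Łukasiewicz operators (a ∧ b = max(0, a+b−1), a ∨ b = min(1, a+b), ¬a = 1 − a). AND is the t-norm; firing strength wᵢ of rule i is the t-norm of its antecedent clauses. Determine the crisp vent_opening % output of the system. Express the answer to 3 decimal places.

12.409

R1 (z=8.0): dry=0.83 → w = 0.83
R2 (z=7.0): bright=0.31, dry=0.83; AND[max(0, a+b−1)] → w = 0.14
R3 (z=24.0): dim=0.71, saturated=0.67; AND[max(0, a+b−1)] → w = 0.38
R4 (z=46.0): cool=0.11, moderate=0.35; AND[max(0, a+b−1)] → w = 0.00
R5 (z=13.0): moderate=0.35, saturated=0.67; AND[max(0, a+b−1)] → w = 0.02
Weighted average = (0.83·8.0 + 0.14·7.0 + 0.38·24.0 + 0.00·46.0 + 0.02·13.0) / (0.83 + 0.14 + 0.38 + 0.00 + 0.02)
  = 17.0000 / 1.3700 = 12.409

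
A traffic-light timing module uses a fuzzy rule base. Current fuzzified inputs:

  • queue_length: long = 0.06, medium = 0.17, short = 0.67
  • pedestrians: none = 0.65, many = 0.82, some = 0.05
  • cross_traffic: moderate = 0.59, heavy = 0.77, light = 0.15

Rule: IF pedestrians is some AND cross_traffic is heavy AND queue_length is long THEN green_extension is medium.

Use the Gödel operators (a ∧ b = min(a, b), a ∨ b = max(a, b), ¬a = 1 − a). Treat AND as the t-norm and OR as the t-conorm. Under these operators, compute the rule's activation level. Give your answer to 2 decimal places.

0.05

firing strength: some=0.05, heavy=0.77, long=0.06; AND[min(a, b)] → w = 0.05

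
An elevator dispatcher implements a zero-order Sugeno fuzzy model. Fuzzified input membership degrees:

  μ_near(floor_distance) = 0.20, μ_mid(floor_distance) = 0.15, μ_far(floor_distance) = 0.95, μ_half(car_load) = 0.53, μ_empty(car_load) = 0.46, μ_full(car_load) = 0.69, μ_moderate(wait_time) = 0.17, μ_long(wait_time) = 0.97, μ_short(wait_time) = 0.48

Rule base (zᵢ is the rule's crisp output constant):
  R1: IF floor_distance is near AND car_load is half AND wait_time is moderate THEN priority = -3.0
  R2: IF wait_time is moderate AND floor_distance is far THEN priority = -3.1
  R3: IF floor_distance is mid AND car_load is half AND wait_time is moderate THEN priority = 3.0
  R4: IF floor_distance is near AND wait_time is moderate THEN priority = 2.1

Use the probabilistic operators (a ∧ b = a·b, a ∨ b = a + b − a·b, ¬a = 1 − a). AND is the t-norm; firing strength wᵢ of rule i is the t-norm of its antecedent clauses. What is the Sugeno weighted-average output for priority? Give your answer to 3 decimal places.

-1.950

R1 (z=-3.0): near=0.20, half=0.53, moderate=0.17; AND[a·b] → w = 0.0180
R2 (z=-3.1): moderate=0.17, far=0.95; AND[a·b] → w = 0.1615
R3 (z=3.0): mid=0.15, half=0.53, moderate=0.17; AND[a·b] → w = 0.0135
R4 (z=2.1): near=0.20, moderate=0.17; AND[a·b] → w = 0.0340
Weighted average = (0.0180·-3.0 + 0.1615·-3.1 + 0.0135·3.0 + 0.0340·2.1) / (0.0180 + 0.1615 + 0.0135 + 0.0340)
  = -0.4428 / 0.2270 = -1.950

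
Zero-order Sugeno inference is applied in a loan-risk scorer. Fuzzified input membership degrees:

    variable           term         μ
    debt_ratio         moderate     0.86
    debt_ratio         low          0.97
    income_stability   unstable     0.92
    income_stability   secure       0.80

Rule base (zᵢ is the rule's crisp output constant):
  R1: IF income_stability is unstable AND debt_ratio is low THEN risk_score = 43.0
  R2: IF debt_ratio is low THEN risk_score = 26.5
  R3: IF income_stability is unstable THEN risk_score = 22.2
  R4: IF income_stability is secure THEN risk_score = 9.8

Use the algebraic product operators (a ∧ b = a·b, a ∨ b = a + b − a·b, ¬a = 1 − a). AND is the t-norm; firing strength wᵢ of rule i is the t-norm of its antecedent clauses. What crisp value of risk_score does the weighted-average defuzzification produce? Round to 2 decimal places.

R1 (z=43.0): unstable=0.92, low=0.97; AND[a·b] → w = 0.8924
R2 (z=26.5): low=0.97 → w = 0.9700
R3 (z=22.2): unstable=0.92 → w = 0.9200
R4 (z=9.8): secure=0.80 → w = 0.8000
Weighted average = (0.8924·43.0 + 0.9700·26.5 + 0.9200·22.2 + 0.8000·9.8) / (0.8924 + 0.9700 + 0.9200 + 0.8000)
  = 92.3422 / 3.5824 = 25.78

25.78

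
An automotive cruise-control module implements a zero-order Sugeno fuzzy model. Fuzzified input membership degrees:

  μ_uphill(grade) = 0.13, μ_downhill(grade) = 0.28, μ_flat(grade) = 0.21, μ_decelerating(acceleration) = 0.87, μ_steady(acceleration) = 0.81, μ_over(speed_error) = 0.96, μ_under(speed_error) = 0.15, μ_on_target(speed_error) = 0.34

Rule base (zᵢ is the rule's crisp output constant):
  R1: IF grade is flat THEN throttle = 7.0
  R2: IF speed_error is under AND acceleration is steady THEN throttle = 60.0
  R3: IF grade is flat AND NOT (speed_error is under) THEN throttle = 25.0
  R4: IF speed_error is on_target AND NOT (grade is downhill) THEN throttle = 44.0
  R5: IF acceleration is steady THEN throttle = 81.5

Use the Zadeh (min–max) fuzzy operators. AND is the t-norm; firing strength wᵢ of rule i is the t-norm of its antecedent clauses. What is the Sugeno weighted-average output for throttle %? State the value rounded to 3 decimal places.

R1 (z=7.0): flat=0.21 → w = 0.21
R2 (z=60.0): under=0.15, steady=0.81; AND[min(a, b)] → w = 0.15
R3 (z=25.0): flat=0.21, ¬under=1−0.15=0.85; AND[min(a, b)] → w = 0.21
R4 (z=44.0): on_target=0.34, ¬downhill=1−0.28=0.72; AND[min(a, b)] → w = 0.34
R5 (z=81.5): steady=0.81 → w = 0.81
Weighted average = (0.21·7.0 + 0.15·60.0 + 0.21·25.0 + 0.34·44.0 + 0.81·81.5) / (0.21 + 0.15 + 0.21 + 0.34 + 0.81)
  = 96.6950 / 1.7200 = 56.218

56.218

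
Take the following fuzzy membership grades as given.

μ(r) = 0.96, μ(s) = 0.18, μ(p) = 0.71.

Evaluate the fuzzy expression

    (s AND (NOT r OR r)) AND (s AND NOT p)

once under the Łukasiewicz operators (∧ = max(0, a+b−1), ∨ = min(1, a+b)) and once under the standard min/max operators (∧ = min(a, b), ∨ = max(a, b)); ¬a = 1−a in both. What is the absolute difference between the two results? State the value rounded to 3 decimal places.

0.180

Under Łukasiewicz:
  NOT r = 1 − 0.96 = 0.04
  NOT r OR r = min(1, a+b) on (0.04, 0.96) = 1.00
  s AND (NOT r OR r) = max(0, a+b−1) on (0.18, 1.00) = 0.18
  NOT p = 1 − 0.71 = 0.29
  s AND NOT p = max(0, a+b−1) on (0.18, 0.29) = 0.00
  (s AND (NOT r OR r)) AND (s AND NOT p) = max(0, a+b−1) on (0.18, 0.00) = 0.00
  → value = 0.0000
Under standard min/max:
  NOT r = 1 − 0.96 = 0.04
  NOT r OR r = max(a, b) on (0.04, 0.96) = 0.96
  s AND (NOT r OR r) = min(a, b) on (0.18, 0.96) = 0.18
  NOT p = 1 − 0.71 = 0.29
  s AND NOT p = min(a, b) on (0.18, 0.29) = 0.18
  (s AND (NOT r OR r)) AND (s AND NOT p) = min(a, b) on (0.18, 0.18) = 0.18
  → value = 0.1800
|0.0000 − 0.1800| = 0.180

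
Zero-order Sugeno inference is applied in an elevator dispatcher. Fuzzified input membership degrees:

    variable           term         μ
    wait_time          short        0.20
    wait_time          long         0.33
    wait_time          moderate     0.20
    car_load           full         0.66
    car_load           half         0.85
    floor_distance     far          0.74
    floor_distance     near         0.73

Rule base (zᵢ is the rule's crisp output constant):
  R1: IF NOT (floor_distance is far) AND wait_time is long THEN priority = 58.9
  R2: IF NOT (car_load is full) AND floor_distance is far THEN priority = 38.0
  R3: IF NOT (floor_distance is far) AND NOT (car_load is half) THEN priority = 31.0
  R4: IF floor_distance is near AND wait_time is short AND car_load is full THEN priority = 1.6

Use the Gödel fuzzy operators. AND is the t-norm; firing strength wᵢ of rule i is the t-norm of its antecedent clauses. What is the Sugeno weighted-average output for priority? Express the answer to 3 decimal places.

34.952

R1 (z=58.9): ¬far=1−0.74=0.26, long=0.33; AND[min(a, b)] → w = 0.26
R2 (z=38.0): ¬full=1−0.66=0.34, far=0.74; AND[min(a, b)] → w = 0.34
R3 (z=31.0): ¬far=1−0.74=0.26, ¬half=1−0.85=0.15; AND[min(a, b)] → w = 0.15
R4 (z=1.6): near=0.73, short=0.20, full=0.66; AND[min(a, b)] → w = 0.20
Weighted average = (0.26·58.9 + 0.34·38.0 + 0.15·31.0 + 0.20·1.6) / (0.26 + 0.34 + 0.15 + 0.20)
  = 33.2040 / 0.9500 = 34.952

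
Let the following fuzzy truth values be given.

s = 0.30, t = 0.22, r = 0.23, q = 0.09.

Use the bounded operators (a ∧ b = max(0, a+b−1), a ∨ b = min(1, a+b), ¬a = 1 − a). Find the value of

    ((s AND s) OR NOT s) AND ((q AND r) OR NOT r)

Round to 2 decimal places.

0.47

s AND s = max(0, a+b−1) on (0.30, 0.30) = 0.00
NOT s = 1 − 0.30 = 0.70
(s AND s) OR NOT s = min(1, a+b) on (0.00, 0.70) = 0.70
q AND r = max(0, a+b−1) on (0.09, 0.23) = 0.00
NOT r = 1 − 0.23 = 0.77
(q AND r) OR NOT r = min(1, a+b) on (0.00, 0.77) = 0.77
((s AND s) OR NOT s) AND ((q AND r) OR NOT r) = max(0, a+b−1) on (0.70, 0.77) = 0.47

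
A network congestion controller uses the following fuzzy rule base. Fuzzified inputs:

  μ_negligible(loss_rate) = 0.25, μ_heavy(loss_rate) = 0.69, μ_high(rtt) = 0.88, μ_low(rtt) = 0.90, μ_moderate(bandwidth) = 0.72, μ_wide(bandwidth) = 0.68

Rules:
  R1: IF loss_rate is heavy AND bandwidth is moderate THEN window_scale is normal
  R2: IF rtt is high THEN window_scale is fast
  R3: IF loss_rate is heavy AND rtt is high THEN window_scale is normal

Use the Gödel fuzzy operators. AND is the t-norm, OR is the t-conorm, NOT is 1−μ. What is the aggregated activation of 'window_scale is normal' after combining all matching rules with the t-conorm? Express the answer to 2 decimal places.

R1: heavy=0.69, moderate=0.72; AND[min(a, b)] → w = 0.69
R2: high=0.88 → w = 0.88
R3: heavy=0.69, high=0.88; AND[min(a, b)] → w = 0.69
Rules with consequent 'normal': {R1, R3} → strengths 0.69, 0.69
Aggregate via t-conorm [max(a, b)]: 0.69

0.69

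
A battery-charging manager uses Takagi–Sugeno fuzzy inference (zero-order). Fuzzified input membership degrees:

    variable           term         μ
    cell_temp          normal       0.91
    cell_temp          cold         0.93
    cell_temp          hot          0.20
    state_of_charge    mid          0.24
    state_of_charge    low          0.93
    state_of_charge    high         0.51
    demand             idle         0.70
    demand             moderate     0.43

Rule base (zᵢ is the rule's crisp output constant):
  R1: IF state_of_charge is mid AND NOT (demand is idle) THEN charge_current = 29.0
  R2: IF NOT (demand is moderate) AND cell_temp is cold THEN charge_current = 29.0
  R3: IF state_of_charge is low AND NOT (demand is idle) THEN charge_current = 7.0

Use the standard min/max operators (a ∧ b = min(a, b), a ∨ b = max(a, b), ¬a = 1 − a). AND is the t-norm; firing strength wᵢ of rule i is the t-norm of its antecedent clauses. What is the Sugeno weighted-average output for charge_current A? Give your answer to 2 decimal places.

R1 (z=29.0): mid=0.24, ¬idle=1−0.70=0.30; AND[min(a, b)] → w = 0.24
R2 (z=29.0): ¬moderate=1−0.43=0.57, cold=0.93; AND[min(a, b)] → w = 0.57
R3 (z=7.0): low=0.93, ¬idle=1−0.70=0.30; AND[min(a, b)] → w = 0.30
Weighted average = (0.24·29.0 + 0.57·29.0 + 0.30·7.0) / (0.24 + 0.57 + 0.30)
  = 25.5900 / 1.1100 = 23.05

23.05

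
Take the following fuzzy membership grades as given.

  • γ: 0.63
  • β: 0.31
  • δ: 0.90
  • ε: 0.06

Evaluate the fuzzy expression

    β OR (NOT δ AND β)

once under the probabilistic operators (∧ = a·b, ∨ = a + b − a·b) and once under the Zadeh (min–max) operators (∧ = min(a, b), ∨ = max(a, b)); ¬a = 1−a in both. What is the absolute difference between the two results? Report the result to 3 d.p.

Under probabilistic:
  NOT δ = 1 − 0.9000 = 0.1000
  NOT δ AND β = a·b on (0.1000, 0.3100) = 0.0310
  β OR (NOT δ AND β) = a + b − a·b on (0.3100, 0.0310) = 0.3314
  → value = 0.3314
Under Zadeh (min–max):
  NOT δ = 1 − 0.90 = 0.10
  NOT δ AND β = min(a, b) on (0.10, 0.31) = 0.10
  β OR (NOT δ AND β) = max(a, b) on (0.31, 0.10) = 0.31
  → value = 0.3100
|0.3314 − 0.3100| = 0.021

0.021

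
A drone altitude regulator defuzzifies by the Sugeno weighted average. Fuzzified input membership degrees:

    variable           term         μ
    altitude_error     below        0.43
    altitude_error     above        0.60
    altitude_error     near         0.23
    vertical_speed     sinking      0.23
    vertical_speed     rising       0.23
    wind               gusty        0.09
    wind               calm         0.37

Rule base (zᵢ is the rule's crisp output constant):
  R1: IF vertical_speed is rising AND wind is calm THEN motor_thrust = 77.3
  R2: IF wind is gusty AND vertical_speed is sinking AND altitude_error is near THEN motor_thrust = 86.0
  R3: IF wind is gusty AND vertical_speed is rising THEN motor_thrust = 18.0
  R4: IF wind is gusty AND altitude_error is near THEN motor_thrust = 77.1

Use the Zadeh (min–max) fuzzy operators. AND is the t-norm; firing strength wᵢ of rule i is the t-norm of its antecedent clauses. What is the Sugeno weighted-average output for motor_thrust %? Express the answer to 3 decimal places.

R1 (z=77.3): rising=0.23, calm=0.37; AND[min(a, b)] → w = 0.23
R2 (z=86.0): gusty=0.09, sinking=0.23, near=0.23; AND[min(a, b)] → w = 0.09
R3 (z=18.0): gusty=0.09, rising=0.23; AND[min(a, b)] → w = 0.09
R4 (z=77.1): gusty=0.09, near=0.23; AND[min(a, b)] → w = 0.09
Weighted average = (0.23·77.3 + 0.09·86.0 + 0.09·18.0 + 0.09·77.1) / (0.23 + 0.09 + 0.09 + 0.09)
  = 34.0780 / 0.5000 = 68.156

68.156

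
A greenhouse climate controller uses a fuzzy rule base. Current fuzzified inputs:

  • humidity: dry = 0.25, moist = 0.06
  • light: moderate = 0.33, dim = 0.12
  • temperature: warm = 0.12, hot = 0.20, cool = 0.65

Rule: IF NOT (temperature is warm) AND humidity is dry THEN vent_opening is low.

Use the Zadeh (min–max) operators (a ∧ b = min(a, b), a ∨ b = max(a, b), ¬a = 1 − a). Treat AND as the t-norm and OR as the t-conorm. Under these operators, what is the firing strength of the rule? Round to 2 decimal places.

firing strength: ¬warm=1−0.12=0.88, dry=0.25; AND[min(a, b)] → w = 0.25

0.25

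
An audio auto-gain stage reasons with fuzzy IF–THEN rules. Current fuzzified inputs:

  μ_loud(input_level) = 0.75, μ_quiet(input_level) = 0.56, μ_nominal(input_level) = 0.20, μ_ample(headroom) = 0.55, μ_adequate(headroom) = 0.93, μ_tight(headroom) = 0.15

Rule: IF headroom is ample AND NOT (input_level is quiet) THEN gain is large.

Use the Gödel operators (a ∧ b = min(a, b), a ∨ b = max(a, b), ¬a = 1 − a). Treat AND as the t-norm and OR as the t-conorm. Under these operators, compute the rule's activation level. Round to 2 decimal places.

firing strength: ample=0.55, ¬quiet=1−0.56=0.44; AND[min(a, b)] → w = 0.44

0.44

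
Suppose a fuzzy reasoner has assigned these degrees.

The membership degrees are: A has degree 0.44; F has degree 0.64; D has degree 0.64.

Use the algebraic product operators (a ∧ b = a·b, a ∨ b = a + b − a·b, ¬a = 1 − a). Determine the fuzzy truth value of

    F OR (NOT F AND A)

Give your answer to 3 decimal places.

0.697

NOT F = 1 − 0.6400 = 0.3600
NOT F AND A = a·b on (0.3600, 0.4400) = 0.1584
F OR (NOT F AND A) = a + b − a·b on (0.6400, 0.1584) = 0.6970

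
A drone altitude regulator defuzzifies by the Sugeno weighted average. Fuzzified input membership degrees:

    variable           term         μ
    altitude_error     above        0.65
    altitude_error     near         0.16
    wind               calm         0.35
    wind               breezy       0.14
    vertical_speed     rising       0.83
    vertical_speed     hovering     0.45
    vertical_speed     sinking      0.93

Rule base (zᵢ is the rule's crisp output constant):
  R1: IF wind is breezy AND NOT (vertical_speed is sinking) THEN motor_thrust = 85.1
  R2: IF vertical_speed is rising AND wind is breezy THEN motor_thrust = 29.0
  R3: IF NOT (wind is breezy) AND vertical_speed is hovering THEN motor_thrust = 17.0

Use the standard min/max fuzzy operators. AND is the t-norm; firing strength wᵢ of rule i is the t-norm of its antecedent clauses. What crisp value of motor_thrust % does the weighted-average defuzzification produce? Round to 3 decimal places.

26.768

R1 (z=85.1): breezy=0.14, ¬sinking=1−0.93=0.07; AND[min(a, b)] → w = 0.07
R2 (z=29.0): rising=0.83, breezy=0.14; AND[min(a, b)] → w = 0.14
R3 (z=17.0): ¬breezy=1−0.14=0.86, hovering=0.45; AND[min(a, b)] → w = 0.45
Weighted average = (0.07·85.1 + 0.14·29.0 + 0.45·17.0) / (0.07 + 0.14 + 0.45)
  = 17.6670 / 0.6600 = 26.768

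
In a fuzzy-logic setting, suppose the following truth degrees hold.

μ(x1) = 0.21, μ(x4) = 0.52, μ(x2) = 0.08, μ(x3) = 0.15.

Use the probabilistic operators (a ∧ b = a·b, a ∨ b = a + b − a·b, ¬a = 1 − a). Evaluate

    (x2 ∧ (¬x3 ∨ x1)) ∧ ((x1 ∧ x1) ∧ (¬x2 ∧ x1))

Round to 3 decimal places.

0.001

¬x3 = 1 − 0.1500 = 0.8500
¬x3 ∨ x1 = a + b − a·b on (0.8500, 0.2100) = 0.8815
x2 ∧ (¬x3 ∨ x1) = a·b on (0.0800, 0.8815) = 0.0705
x1 ∧ x1 = a·b on (0.2100, 0.2100) = 0.0441
¬x2 = 1 − 0.0800 = 0.9200
¬x2 ∧ x1 = a·b on (0.9200, 0.2100) = 0.1932
(x1 ∧ x1) ∧ (¬x2 ∧ x1) = a·b on (0.0441, 0.1932) = 0.0085
(x2 ∧ (¬x3 ∨ x1)) ∧ ((x1 ∧ x1) ∧ (¬x2 ∧ x1)) = a·b on (0.0705, 0.0085) = 0.0006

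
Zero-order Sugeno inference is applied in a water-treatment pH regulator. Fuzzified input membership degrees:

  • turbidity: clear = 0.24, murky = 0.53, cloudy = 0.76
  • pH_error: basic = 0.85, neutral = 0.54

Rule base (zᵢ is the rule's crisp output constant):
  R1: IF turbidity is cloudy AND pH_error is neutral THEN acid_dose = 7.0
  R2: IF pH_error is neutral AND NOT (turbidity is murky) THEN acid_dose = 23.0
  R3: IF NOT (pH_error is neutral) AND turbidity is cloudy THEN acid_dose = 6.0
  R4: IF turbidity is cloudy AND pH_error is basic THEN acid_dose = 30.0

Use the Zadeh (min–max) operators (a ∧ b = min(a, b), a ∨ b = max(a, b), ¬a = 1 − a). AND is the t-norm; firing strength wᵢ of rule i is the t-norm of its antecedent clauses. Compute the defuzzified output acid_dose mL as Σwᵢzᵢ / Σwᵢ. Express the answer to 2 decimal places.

R1 (z=7.0): cloudy=0.76, neutral=0.54; AND[min(a, b)] → w = 0.54
R2 (z=23.0): neutral=0.54, ¬murky=1−0.53=0.47; AND[min(a, b)] → w = 0.47
R3 (z=6.0): ¬neutral=1−0.54=0.46, cloudy=0.76; AND[min(a, b)] → w = 0.46
R4 (z=30.0): cloudy=0.76, basic=0.85; AND[min(a, b)] → w = 0.76
Weighted average = (0.54·7.0 + 0.47·23.0 + 0.46·6.0 + 0.76·30.0) / (0.54 + 0.47 + 0.46 + 0.76)
  = 40.1500 / 2.2300 = 18.00

18.00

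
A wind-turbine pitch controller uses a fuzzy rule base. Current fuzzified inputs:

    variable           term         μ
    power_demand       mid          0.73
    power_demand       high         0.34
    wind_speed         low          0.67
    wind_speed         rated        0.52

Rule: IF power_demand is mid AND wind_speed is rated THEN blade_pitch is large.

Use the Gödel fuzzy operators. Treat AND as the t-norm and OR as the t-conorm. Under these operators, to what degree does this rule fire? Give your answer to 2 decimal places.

0.52

firing strength: mid=0.73, rated=0.52; AND[min(a, b)] → w = 0.52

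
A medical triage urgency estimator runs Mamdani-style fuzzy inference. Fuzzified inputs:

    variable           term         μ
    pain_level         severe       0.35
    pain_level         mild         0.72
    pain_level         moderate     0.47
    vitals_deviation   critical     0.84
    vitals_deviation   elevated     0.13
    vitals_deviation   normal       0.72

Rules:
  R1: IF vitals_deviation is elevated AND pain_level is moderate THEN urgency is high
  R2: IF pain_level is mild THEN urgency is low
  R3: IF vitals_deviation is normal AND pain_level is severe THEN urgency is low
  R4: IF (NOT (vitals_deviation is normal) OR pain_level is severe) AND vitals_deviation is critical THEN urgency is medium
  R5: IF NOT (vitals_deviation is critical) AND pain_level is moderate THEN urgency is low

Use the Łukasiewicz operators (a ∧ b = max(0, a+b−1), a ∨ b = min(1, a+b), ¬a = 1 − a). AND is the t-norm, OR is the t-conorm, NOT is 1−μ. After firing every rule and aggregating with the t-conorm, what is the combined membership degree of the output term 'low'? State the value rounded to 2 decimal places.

0.79

R1: elevated=0.13, moderate=0.47; AND[max(0, a+b−1)] → w = 0.00
R2: mild=0.72 → w = 0.72
R3: normal=0.72, severe=0.35; AND[max(0, a+b−1)] → w = 0.07
R4: (¬normal=1−0.72=0.28 OR severe=0.35) = 0.63; AND[max(0, a+b−1)] with critical=0.84 → w = 0.47
R5: ¬critical=1−0.84=0.16, moderate=0.47; AND[max(0, a+b−1)] → w = 0.00
Rules with consequent 'low': {R2, R3, R5} → strengths 0.72, 0.07, 0.00
Aggregate via t-conorm [min(1, a+b)]: 0.79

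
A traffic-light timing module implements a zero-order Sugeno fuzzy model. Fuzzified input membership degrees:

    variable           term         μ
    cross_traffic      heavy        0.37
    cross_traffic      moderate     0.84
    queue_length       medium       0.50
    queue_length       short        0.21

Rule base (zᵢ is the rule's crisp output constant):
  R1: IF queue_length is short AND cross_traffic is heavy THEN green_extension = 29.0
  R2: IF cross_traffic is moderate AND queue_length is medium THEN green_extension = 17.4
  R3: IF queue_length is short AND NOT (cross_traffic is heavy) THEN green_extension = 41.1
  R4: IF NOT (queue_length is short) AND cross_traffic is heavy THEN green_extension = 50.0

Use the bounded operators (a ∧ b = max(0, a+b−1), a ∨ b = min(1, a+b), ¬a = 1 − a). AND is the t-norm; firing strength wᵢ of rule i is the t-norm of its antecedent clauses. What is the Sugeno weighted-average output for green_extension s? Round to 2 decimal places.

R1 (z=29.0): short=0.21, heavy=0.37; AND[max(0, a+b−1)] → w = 0.00
R2 (z=17.4): moderate=0.84, medium=0.50; AND[max(0, a+b−1)] → w = 0.34
R3 (z=41.1): short=0.21, ¬heavy=1−0.37=0.63; AND[max(0, a+b−1)] → w = 0.00
R4 (z=50.0): ¬short=1−0.21=0.79, heavy=0.37; AND[max(0, a+b−1)] → w = 0.16
Weighted average = (0.00·29.0 + 0.34·17.4 + 0.00·41.1 + 0.16·50.0) / (0.00 + 0.34 + 0.00 + 0.16)
  = 13.9160 / 0.5000 = 27.83

27.83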